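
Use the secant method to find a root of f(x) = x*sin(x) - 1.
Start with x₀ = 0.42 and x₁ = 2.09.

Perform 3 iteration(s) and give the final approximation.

f(x) = x*sin(x) - 1
x₀ = 0.42, x₁ = 2.09

Secant formula: x_{n+1} = x_n - f(x_n)(x_n - x_{n-1})/(f(x_n) - f(x_{n-1}))

Iteration 1:
  f(0.420000) = -0.828741
  f(2.090000) = 0.814568
  x_2 = 2.090000 - 0.814568×(2.090000 - 0.420000)/(0.814568 - (-0.828741))
       = 1.262201
Iteration 2:
  f(2.090000) = 0.814568
  f(1.262201) = 0.202576
  x_3 = 1.262201 - 0.202576×(1.262201 - 2.090000)/(0.202576 - 0.814568)
       = 0.988190
Iteration 3:
  f(1.262201) = 0.202576
  f(0.988190) = -0.174830
  x_4 = 0.988190 - (-0.174830)×(0.988190 - 1.262201)/(-0.174830 - 0.202576)
       = 1.115123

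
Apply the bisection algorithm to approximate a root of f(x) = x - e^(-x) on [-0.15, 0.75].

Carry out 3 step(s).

f(x) = x - e^(-x)
Initial interval: [-0.15, 0.75]

Iteration 1:
  c_1 = (-0.150000 + 0.750000)/2 = 0.300000
  f(c_1) = f(0.300000) = -0.440818
  f(a) × f(c) ≥ 0, new interval: [0.300000, 0.750000]
Iteration 2:
  c_2 = (0.300000 + 0.750000)/2 = 0.525000
  f(c_2) = f(0.525000) = -0.066555
  f(a) × f(c) ≥ 0, new interval: [0.525000, 0.750000]
Iteration 3:
  c_3 = (0.525000 + 0.750000)/2 = 0.637500
  f(c_3) = f(0.637500) = 0.108888
  f(a) × f(c) < 0, new interval: [0.525000, 0.637500]

After 3 iteration(s), the approximation is c_3 = 0.637500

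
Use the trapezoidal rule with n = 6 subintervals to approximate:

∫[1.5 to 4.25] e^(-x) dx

f(x) = e^(-x)
a = 1.5, b = 4.25, n = 6
h = (b - a)/n = 0.458333

Trapezoidal rule: (h/2)[f(x₀) + 2f(x₁) + 2f(x₂) + ... + f(xₙ)]

x_0 = 1.5000, f(x_0) = 0.223130, coefficient = 1
x_1 = 1.9583, f(x_1) = 0.141093, coefficient = 2
x_2 = 2.4167, f(x_2) = 0.089219, coefficient = 2
x_3 = 2.8750, f(x_3) = 0.056416, coefficient = 2
x_4 = 3.3333, f(x_4) = 0.035674, coefficient = 2
x_5 = 3.7917, f(x_5) = 0.022558, coefficient = 2
x_6 = 4.2500, f(x_6) = 0.014264, coefficient = 1

I ≈ (0.458333/2) × 0.927314 = 0.212510
Exact value: 0.208866
Error: 0.003644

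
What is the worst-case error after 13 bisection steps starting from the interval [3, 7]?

Bisection error bound: |error| ≤ (b-a)/2^n
|error| ≤ (7 - 3)/2^13 = 4/2^13
|error| ≤ 0.0004882812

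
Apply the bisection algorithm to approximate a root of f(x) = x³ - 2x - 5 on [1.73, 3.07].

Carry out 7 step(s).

f(x) = x³ - 2x - 5
Initial interval: [1.73, 3.07]

Iteration 1:
  c_1 = (1.730000 + 3.070000)/2 = 2.400000
  f(c_1) = f(2.400000) = 4.024000
  f(a) × f(c) < 0, new interval: [1.730000, 2.400000]
Iteration 2:
  c_2 = (1.730000 + 2.400000)/2 = 2.065000
  f(c_2) = f(2.065000) = -0.324375
  f(a) × f(c) ≥ 0, new interval: [2.065000, 2.400000]
Iteration 3:
  c_3 = (2.065000 + 2.400000)/2 = 2.232500
  f(c_3) = f(2.232500) = 1.661906
  f(a) × f(c) < 0, new interval: [2.065000, 2.232500]
Iteration 4:
  c_4 = (2.065000 + 2.232500)/2 = 2.148750
  f(c_4) = f(2.148750) = 0.623551
  f(a) × f(c) < 0, new interval: [2.065000, 2.148750]
Iteration 5:
  c_5 = (2.065000 + 2.148750)/2 = 2.106875
  f(c_5) = f(2.106875) = 0.138504
  f(a) × f(c) < 0, new interval: [2.065000, 2.106875]
Iteration 6:
  c_6 = (2.065000 + 2.106875)/2 = 2.085938
  f(c_6) = f(2.085938) = -0.095679
  f(a) × f(c) ≥ 0, new interval: [2.085938, 2.106875]
Iteration 7:
  c_7 = (2.085938 + 2.106875)/2 = 2.096406
  f(c_7) = f(2.096406) = 0.020724
  f(a) × f(c) < 0, new interval: [2.085938, 2.096406]

After 7 iteration(s), the approximation is c_7 = 2.096406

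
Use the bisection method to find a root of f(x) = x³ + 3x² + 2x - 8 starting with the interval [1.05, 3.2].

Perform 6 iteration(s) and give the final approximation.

f(x) = x³ + 3x² + 2x - 8
Initial interval: [1.05, 3.2]

Iteration 1:
  c_1 = (1.050000 + 3.200000)/2 = 2.125000
  f(c_1) = f(2.125000) = 19.392578
  f(a) × f(c) < 0, new interval: [1.050000, 2.125000]
Iteration 2:
  c_2 = (1.050000 + 2.125000)/2 = 1.587500
  f(c_2) = f(1.587500) = 6.736217
  f(a) × f(c) < 0, new interval: [1.050000, 1.587500]
Iteration 3:
  c_3 = (1.050000 + 1.587500)/2 = 1.318750
  f(c_3) = f(1.318750) = 2.148245
  f(a) × f(c) < 0, new interval: [1.050000, 1.318750]
Iteration 4:
  c_4 = (1.050000 + 1.318750)/2 = 1.184375
  f(c_4) = f(1.184375) = 0.238358
  f(a) × f(c) < 0, new interval: [1.050000, 1.184375]
Iteration 5:
  c_5 = (1.050000 + 1.184375)/2 = 1.117188
  f(c_5) = f(1.117188) = -0.626931
  f(a) × f(c) ≥ 0, new interval: [1.117188, 1.184375]
Iteration 6:
  c_6 = (1.117188 + 1.184375)/2 = 1.150781
  f(c_6) = f(1.150781) = -0.201568
  f(a) × f(c) ≥ 0, new interval: [1.150781, 1.184375]

After 6 iteration(s), the approximation is c_6 = 1.150781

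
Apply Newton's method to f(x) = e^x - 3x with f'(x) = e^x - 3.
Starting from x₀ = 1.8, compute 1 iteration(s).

f(x) = e^x - 3x
f'(x) = e^x - 3
x₀ = 1.8

Newton-Raphson formula: x_{n+1} = x_n - f(x_n)/f'(x_n)

Iteration 1:
  f(1.800000) = 0.649647
  f'(1.800000) = 3.049647
  x_1 = 1.800000 - 0.649647/3.049647 = 1.586976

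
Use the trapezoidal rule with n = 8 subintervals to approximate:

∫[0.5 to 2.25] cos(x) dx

f(x) = cos(x)
a = 0.5, b = 2.25, n = 8
h = (b - a)/n = 0.218750

Trapezoidal rule: (h/2)[f(x₀) + 2f(x₁) + 2f(x₂) + ... + f(xₙ)]

x_0 = 0.5000, f(x_0) = 0.877583, coefficient = 1
x_1 = 0.7188, f(x_1) = 0.752629, coefficient = 2
x_2 = 0.9375, f(x_2) = 0.591805, coefficient = 2
x_3 = 1.1562, f(x_3) = 0.402775, coefficient = 2
x_4 = 1.3750, f(x_4) = 0.194548, coefficient = 2
x_5 = 1.5938, f(x_5) = -0.022952, coefficient = 2
x_6 = 1.8125, f(x_6) = -0.239357, coefficient = 2
x_7 = 2.0312, f(x_7) = -0.444355, coefficient = 2
x_8 = 2.2500, f(x_8) = -0.628174, coefficient = 1

I ≈ (0.218750/2) × 2.719596 = 0.297456
Exact value: 0.298648
Error: 0.001192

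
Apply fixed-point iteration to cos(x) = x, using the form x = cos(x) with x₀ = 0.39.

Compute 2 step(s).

Equation: cos(x) = x
Fixed-point form: x = cos(x)
x₀ = 0.39

x_1 = g(0.390000) = 0.924909
x_2 = g(0.924909) = 0.601907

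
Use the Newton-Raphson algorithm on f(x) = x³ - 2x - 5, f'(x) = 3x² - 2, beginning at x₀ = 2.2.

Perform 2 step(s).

f(x) = x³ - 2x - 5
f'(x) = 3x² - 2
x₀ = 2.2

Newton-Raphson formula: x_{n+1} = x_n - f(x_n)/f'(x_n)

Iteration 1:
  f(2.200000) = 1.248000
  f'(2.200000) = 12.520000
  x_1 = 2.200000 - 1.248000/12.520000 = 2.100319
Iteration 2:
  f(2.100319) = 0.064589
  f'(2.100319) = 11.234026
  x_2 = 2.100319 - 0.064589/11.234026 = 2.094570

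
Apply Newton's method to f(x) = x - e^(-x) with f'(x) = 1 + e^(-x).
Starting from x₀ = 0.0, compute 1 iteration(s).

f(x) = x - e^(-x)
f'(x) = 1 + e^(-x)
x₀ = 0.0

Newton-Raphson formula: x_{n+1} = x_n - f(x_n)/f'(x_n)

Iteration 1:
  f(0.000000) = -1.000000
  f'(0.000000) = 2.000000
  x_1 = 0.000000 - (-1.000000)/2.000000 = 0.500000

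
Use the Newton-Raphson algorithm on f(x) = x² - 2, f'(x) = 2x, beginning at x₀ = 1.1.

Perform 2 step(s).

f(x) = x² - 2
f'(x) = 2x
x₀ = 1.1

Newton-Raphson formula: x_{n+1} = x_n - f(x_n)/f'(x_n)

Iteration 1:
  f(1.100000) = -0.790000
  f'(1.100000) = 2.200000
  x_1 = 1.100000 - (-0.790000)/2.200000 = 1.459091
Iteration 2:
  f(1.459091) = 0.128946
  f'(1.459091) = 2.918182
  x_2 = 1.459091 - 0.128946/2.918182 = 1.414904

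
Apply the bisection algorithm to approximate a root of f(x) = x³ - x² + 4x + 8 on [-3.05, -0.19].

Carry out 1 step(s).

f(x) = x³ - x² + 4x + 8
Initial interval: [-3.05, -0.19]

Iteration 1:
  c_1 = (-3.050000 + (-0.190000))/2 = -1.620000
  f(c_1) = f(-1.620000) = -5.355928
  f(a) × f(c) ≥ 0, new interval: [-1.620000, -0.190000]

After 1 iteration(s), the approximation is c_1 = -1.620000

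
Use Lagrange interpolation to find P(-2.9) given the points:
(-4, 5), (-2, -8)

Lagrange interpolation formula:
P(x) = Σ yᵢ × Lᵢ(x)
where Lᵢ(x) = Π_{j≠i} (x - xⱼ)/(xᵢ - xⱼ)

L_0(-2.9) = (-2.9 - (-2))/(-4 - (-2)) = 0.450000
L_1(-2.9) = (-2.9 - (-4))/(-2 - (-4)) = 0.550000

P(-2.9) = 5×L_0(-2.9) + (-8)×L_1(-2.9)
P(-2.9) = -2.150000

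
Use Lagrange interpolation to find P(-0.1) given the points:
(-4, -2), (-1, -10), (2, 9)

Lagrange interpolation formula:
P(x) = Σ yᵢ × Lᵢ(x)
where Lᵢ(x) = Π_{j≠i} (x - xⱼ)/(xᵢ - xⱼ)

L_0(-0.1) = (-0.1 - (-1))/(-4 - (-1)) × (-0.1 - 2)/(-4 - 2) = -0.105000
L_1(-0.1) = (-0.1 - (-4))/(-1 - (-4)) × (-0.1 - 2)/(-1 - 2) = 0.910000
L_2(-0.1) = (-0.1 - (-4))/(2 - (-4)) × (-0.1 - (-1))/(2 - (-1)) = 0.195000

P(-0.1) = (-2)×L_0(-0.1) + (-10)×L_1(-0.1) + 9×L_2(-0.1)
P(-0.1) = -7.135000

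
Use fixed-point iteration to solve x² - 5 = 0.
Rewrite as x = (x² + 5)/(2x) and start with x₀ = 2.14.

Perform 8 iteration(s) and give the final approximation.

Equation: x² - 5 = 0
Fixed-point form: x = (x² + 5)/(2x)
x₀ = 2.14

x_1 = g(2.140000) = 2.238224
x_2 = g(2.238224) = 2.236069
x_3 = g(2.236069) = 2.236068
x_4 = g(2.236068) = 2.236068
x_5 = g(2.236068) = 2.236068
x_6 = g(2.236068) = 2.236068
x_7 = g(2.236068) = 2.236068
x_8 = g(2.236068) = 2.236068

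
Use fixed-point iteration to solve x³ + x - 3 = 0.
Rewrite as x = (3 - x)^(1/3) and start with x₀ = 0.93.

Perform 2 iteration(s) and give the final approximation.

Equation: x³ + x - 3 = 0
Fixed-point form: x = (3 - x)^(1/3)
x₀ = 0.93

x_1 = g(0.930000) = 1.274452
x_2 = g(1.274452) = 1.199432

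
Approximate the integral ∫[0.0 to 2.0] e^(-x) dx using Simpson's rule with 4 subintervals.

f(x) = e^(-x)
a = 0.0, b = 2.0, n = 4
h = (b - a)/n = 0.500000

Simpson's rule: (h/3)[f(x₀) + 4f(x₁) + 2f(x₂) + ... + f(xₙ)]

x_0 = 0.0000, f(x_0) = 1.000000, coefficient = 1
x_1 = 0.5000, f(x_1) = 0.606531, coefficient = 4
x_2 = 1.0000, f(x_2) = 0.367879, coefficient = 2
x_3 = 1.5000, f(x_3) = 0.223130, coefficient = 4
x_4 = 2.0000, f(x_4) = 0.135335, coefficient = 1

I ≈ (0.500000/3) × 5.189737 = 0.864956
Exact value: 0.864665
Error: 0.000292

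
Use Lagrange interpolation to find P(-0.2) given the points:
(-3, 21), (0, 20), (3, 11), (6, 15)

Lagrange interpolation formula:
P(x) = Σ yᵢ × Lᵢ(x)
where Lᵢ(x) = Π_{j≠i} (x - xⱼ)/(xᵢ - xⱼ)

L_0(-0.2) = (-0.2 - 0)/(-3 - 0) × (-0.2 - 3)/(-3 - 3) × (-0.2 - 6)/(-3 - 6) = 0.024494
L_1(-0.2) = (-0.2 - (-3))/(0 - (-3)) × (-0.2 - 3)/(0 - 3) × (-0.2 - 6)/(0 - 6) = 1.028741
L_2(-0.2) = (-0.2 - (-3))/(3 - (-3)) × (-0.2 - 0)/(3 - 0) × (-0.2 - 6)/(3 - 6) = -0.064296
L_3(-0.2) = (-0.2 - (-3))/(6 - (-3)) × (-0.2 - 0)/(6 - 0) × (-0.2 - 3)/(6 - 3) = 0.011062

P(-0.2) = 21×L_0(-0.2) + 20×L_1(-0.2) + 11×L_2(-0.2) + 15×L_3(-0.2)
P(-0.2) = 20.547852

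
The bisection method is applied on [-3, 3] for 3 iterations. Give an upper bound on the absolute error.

Bisection error bound: |error| ≤ (b-a)/2^n
|error| ≤ (3 - (-3))/2^3 = 6/2^3
|error| ≤ 0.7500000000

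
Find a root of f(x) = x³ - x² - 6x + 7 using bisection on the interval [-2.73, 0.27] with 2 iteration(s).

f(x) = x³ - x² - 6x + 7
Initial interval: [-2.73, 0.27]

Iteration 1:
  c_1 = (-2.730000 + 0.270000)/2 = -1.230000
  f(c_1) = f(-1.230000) = 11.006233
  f(a) × f(c) < 0, new interval: [-2.730000, -1.230000]
Iteration 2:
  c_2 = (-2.730000 + (-1.230000))/2 = -1.980000
  f(c_2) = f(-1.980000) = 7.197208
  f(a) × f(c) < 0, new interval: [-2.730000, -1.980000]

After 2 iteration(s), the approximation is c_2 = -1.980000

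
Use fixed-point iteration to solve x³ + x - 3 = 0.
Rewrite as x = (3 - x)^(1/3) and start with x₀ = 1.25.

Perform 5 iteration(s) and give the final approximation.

Equation: x³ + x - 3 = 0
Fixed-point form: x = (3 - x)^(1/3)
x₀ = 1.25

x_1 = g(1.250000) = 1.205071
x_2 = g(1.205071) = 1.215297
x_3 = g(1.215297) = 1.212985
x_4 = g(1.212985) = 1.213508
x_5 = g(1.213508) = 1.213390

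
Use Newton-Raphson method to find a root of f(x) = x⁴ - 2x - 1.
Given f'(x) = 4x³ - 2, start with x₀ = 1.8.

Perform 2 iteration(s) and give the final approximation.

f(x) = x⁴ - 2x - 1
f'(x) = 4x³ - 2
x₀ = 1.8

Newton-Raphson formula: x_{n+1} = x_n - f(x_n)/f'(x_n)

Iteration 1:
  f(1.800000) = 5.897600
  f'(1.800000) = 21.328000
  x_1 = 1.800000 - 5.897600/21.328000 = 1.523481
Iteration 2:
  f(1.523481) = 1.340051
  f'(1.523481) = 12.143960
  x_2 = 1.523481 - 1.340051/12.143960 = 1.413134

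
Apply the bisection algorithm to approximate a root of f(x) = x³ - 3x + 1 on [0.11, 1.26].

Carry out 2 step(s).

f(x) = x³ - 3x + 1
Initial interval: [0.11, 1.26]

Iteration 1:
  c_1 = (0.110000 + 1.260000)/2 = 0.685000
  f(c_1) = f(0.685000) = -0.733581
  f(a) × f(c) < 0, new interval: [0.110000, 0.685000]
Iteration 2:
  c_2 = (0.110000 + 0.685000)/2 = 0.397500
  f(c_2) = f(0.397500) = -0.129693
  f(a) × f(c) < 0, new interval: [0.110000, 0.397500]

After 2 iteration(s), the approximation is c_2 = 0.397500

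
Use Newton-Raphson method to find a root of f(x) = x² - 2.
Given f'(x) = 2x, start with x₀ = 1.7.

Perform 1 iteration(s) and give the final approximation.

f(x) = x² - 2
f'(x) = 2x
x₀ = 1.7

Newton-Raphson formula: x_{n+1} = x_n - f(x_n)/f'(x_n)

Iteration 1:
  f(1.700000) = 0.890000
  f'(1.700000) = 3.400000
  x_1 = 1.700000 - 0.890000/3.400000 = 1.438235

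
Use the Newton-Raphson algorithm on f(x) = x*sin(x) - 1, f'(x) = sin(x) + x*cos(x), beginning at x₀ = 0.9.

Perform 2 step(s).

f(x) = x*sin(x) - 1
f'(x) = sin(x) + x*cos(x)
x₀ = 0.9

Newton-Raphson formula: x_{n+1} = x_n - f(x_n)/f'(x_n)

Iteration 1:
  f(0.900000) = -0.295006
  f'(0.900000) = 1.342776
  x_1 = 0.900000 - (-0.295006)/1.342776 = 1.119698
Iteration 2:
  f(1.119698) = 0.007694
  f'(1.119698) = 1.388106
  x_2 = 1.119698 - 0.007694/1.388106 = 1.114156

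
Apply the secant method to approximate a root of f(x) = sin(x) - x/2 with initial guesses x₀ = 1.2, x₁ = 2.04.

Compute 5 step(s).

f(x) = sin(x) - x/2
x₀ = 1.2, x₁ = 2.04

Secant formula: x_{n+1} = x_n - f(x_n)(x_n - x_{n-1})/(f(x_n) - f(x_{n-1}))

Iteration 1:
  f(1.200000) = 0.332039
  f(2.040000) = -0.128071
  x_2 = 2.040000 - (-0.128071)×(2.040000 - 1.200000)/(-0.128071 - 0.332039)
       = 1.806187
Iteration 2:
  f(2.040000) = -0.128071
  f(1.806187) = 0.069330
  x_3 = 1.806187 - 0.069330×(1.806187 - 2.040000)/(0.069330 - (-0.128071))
       = 1.888305
Iteration 3:
  f(1.806187) = 0.069330
  f(1.888305) = 0.005864
  x_4 = 1.888305 - 0.005864×(1.888305 - 1.806187)/(0.005864 - 0.069330)
       = 1.895892
Iteration 4:
  f(1.888305) = 0.005864
  f(1.895892) = -0.000326
  x_5 = 1.895892 - (-0.000326)×(1.895892 - 1.888305)/(-0.000326 - 0.005864)
       = 1.895493
Iteration 5:
  f(1.895892) = -0.000326
  f(1.895493) = 0.000001
  x_6 = 1.895493 - 0.000001×(1.895493 - 1.895892)/(0.000001 - (-0.000326))
       = 1.895494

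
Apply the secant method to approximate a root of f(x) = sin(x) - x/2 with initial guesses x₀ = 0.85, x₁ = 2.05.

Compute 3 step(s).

f(x) = sin(x) - x/2
x₀ = 0.85, x₁ = 2.05

Secant formula: x_{n+1} = x_n - f(x_n)(x_n - x_{n-1})/(f(x_n) - f(x_{n-1}))

Iteration 1:
  f(0.850000) = 0.326280
  f(2.050000) = -0.137638
  x_2 = 2.050000 - (-0.137638)×(2.050000 - 0.850000)/(-0.137638 - 0.326280)
       = 1.693978
Iteration 2:
  f(2.050000) = -0.137638
  f(1.693978) = 0.145434
  x_3 = 1.693978 - 0.145434×(1.693978 - 2.050000)/(0.145434 - (-0.137638))
       = 1.876892
Iteration 3:
  f(1.693978) = 0.145434
  f(1.876892) = 0.015072
  x_4 = 1.876892 - 0.015072×(1.876892 - 1.693978)/(0.015072 - 0.145434)
       = 1.898039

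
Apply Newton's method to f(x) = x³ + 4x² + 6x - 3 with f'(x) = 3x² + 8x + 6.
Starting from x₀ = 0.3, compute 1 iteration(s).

f(x) = x³ + 4x² + 6x - 3
f'(x) = 3x² + 8x + 6
x₀ = 0.3

Newton-Raphson formula: x_{n+1} = x_n - f(x_n)/f'(x_n)

Iteration 1:
  f(0.300000) = -0.813000
  f'(0.300000) = 8.670000
  x_1 = 0.300000 - (-0.813000)/8.670000 = 0.393772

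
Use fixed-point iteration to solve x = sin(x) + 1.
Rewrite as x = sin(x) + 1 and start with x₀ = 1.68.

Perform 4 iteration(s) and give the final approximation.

Equation: x = sin(x) + 1
Fixed-point form: x = sin(x) + 1
x₀ = 1.68

x_1 = g(1.680000) = 1.994043
x_2 = g(1.994043) = 1.911760
x_3 = g(1.911760) = 1.942433
x_4 = g(1.942433) = 1.931734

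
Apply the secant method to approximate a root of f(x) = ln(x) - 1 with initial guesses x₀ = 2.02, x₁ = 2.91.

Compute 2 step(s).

f(x) = ln(x) - 1
x₀ = 2.02, x₁ = 2.91

Secant formula: x_{n+1} = x_n - f(x_n)(x_n - x_{n-1})/(f(x_n) - f(x_{n-1}))

Iteration 1:
  f(2.020000) = -0.296902
  f(2.910000) = 0.068153
  x_2 = 2.910000 - 0.068153×(2.910000 - 2.020000)/(0.068153 - (-0.296902))
       = 2.743844
Iteration 2:
  f(2.910000) = 0.068153
  f(2.743844) = 0.009360
  x_3 = 2.743844 - 0.009360×(2.743844 - 2.910000)/(0.009360 - 0.068153)
       = 2.717392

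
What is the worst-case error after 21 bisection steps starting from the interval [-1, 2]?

Bisection error bound: |error| ≤ (b-a)/2^n
|error| ≤ (2 - (-1))/2^21 = 3/2^21
|error| ≤ 0.0000014305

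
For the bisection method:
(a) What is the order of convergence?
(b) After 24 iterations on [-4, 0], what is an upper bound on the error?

(a) Bisection has linear (order 1) convergence; the error is halved each step.

(b) Error bound = (b-a)/2^n = (0 - (-4))/2^{24}
    = 4/2^{24}

(a) 1 (linear); (b) error ≤ 2.38e-07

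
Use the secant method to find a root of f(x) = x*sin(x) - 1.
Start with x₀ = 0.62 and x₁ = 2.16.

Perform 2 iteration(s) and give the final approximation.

f(x) = x*sin(x) - 1
x₀ = 0.62, x₁ = 2.16

Secant formula: x_{n+1} = x_n - f(x_n)(x_n - x_{n-1})/(f(x_n) - f(x_{n-1}))

Iteration 1:
  f(0.620000) = -0.639758
  f(2.160000) = 0.795788
  x_2 = 2.160000 - 0.795788×(2.160000 - 0.620000)/(0.795788 - (-0.639758))
       = 1.306308
Iteration 2:
  f(2.160000) = 0.795788
  f(1.306308) = 0.260883
  x_3 = 1.306308 - 0.260883×(1.306308 - 2.160000)/(0.260883 - 0.795788)
       = 0.889946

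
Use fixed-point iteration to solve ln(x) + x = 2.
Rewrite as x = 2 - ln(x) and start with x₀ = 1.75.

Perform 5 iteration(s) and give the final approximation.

Equation: ln(x) + x = 2
Fixed-point form: x = 2 - ln(x)
x₀ = 1.75

x_1 = g(1.750000) = 1.440384
x_2 = g(1.440384) = 1.635090
x_3 = g(1.635090) = 1.508302
x_4 = g(1.508302) = 1.589015
x_5 = g(1.589015) = 1.536885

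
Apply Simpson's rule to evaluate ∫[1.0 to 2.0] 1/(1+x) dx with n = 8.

f(x) = 1/(1+x)
a = 1.0, b = 2.0, n = 8
h = (b - a)/n = 0.125000

Simpson's rule: (h/3)[f(x₀) + 4f(x₁) + 2f(x₂) + ... + f(xₙ)]

x_0 = 1.0000, f(x_0) = 0.500000, coefficient = 1
x_1 = 1.1250, f(x_1) = 0.470588, coefficient = 4
x_2 = 1.2500, f(x_2) = 0.444444, coefficient = 2
x_3 = 1.3750, f(x_3) = 0.421053, coefficient = 4
x_4 = 1.5000, f(x_4) = 0.400000, coefficient = 2
x_5 = 1.6250, f(x_5) = 0.380952, coefficient = 4
x_6 = 1.7500, f(x_6) = 0.363636, coefficient = 2
x_7 = 1.8750, f(x_7) = 0.347826, coefficient = 4
x_8 = 2.0000, f(x_8) = 0.333333, coefficient = 1

I ≈ (0.125000/3) × 9.731172 = 0.405466
Exact value: 0.405465
Error: 0.000000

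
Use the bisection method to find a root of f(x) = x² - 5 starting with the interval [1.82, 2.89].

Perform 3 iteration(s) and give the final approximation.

f(x) = x² - 5
Initial interval: [1.82, 2.89]

Iteration 1:
  c_1 = (1.820000 + 2.890000)/2 = 2.355000
  f(c_1) = f(2.355000) = 0.546025
  f(a) × f(c) < 0, new interval: [1.820000, 2.355000]
Iteration 2:
  c_2 = (1.820000 + 2.355000)/2 = 2.087500
  f(c_2) = f(2.087500) = -0.642344
  f(a) × f(c) ≥ 0, new interval: [2.087500, 2.355000]
Iteration 3:
  c_3 = (2.087500 + 2.355000)/2 = 2.221250
  f(c_3) = f(2.221250) = -0.066048
  f(a) × f(c) ≥ 0, new interval: [2.221250, 2.355000]

After 3 iteration(s), the approximation is c_3 = 2.221250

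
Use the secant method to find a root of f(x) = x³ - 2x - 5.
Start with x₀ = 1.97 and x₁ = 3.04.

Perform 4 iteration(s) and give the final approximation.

f(x) = x³ - 2x - 5
x₀ = 1.97, x₁ = 3.04

Secant formula: x_{n+1} = x_n - f(x_n)(x_n - x_{n-1})/(f(x_n) - f(x_{n-1}))

Iteration 1:
  f(1.970000) = -1.294627
  f(3.040000) = 17.014464
  x_2 = 3.040000 - 17.014464×(3.040000 - 1.970000)/(17.014464 - (-1.294627))
       = 2.045659
Iteration 2:
  f(3.040000) = 17.014464
  f(2.045659) = -0.530804
  x_3 = 2.045659 - (-0.530804)×(2.045659 - 3.040000)/(-0.530804 - 17.014464)
       = 2.075741
Iteration 3:
  f(2.045659) = -0.530804
  f(2.075741) = -0.207731
  x_4 = 2.075741 - (-0.207731)×(2.075741 - 2.045659)/(-0.207731 - (-0.530804))
       = 2.095084
Iteration 4:
  f(2.075741) = -0.207731
  f(2.095084) = 0.005943
  x_5 = 2.095084 - 0.005943×(2.095084 - 2.075741)/(0.005943 - (-0.207731))
       = 2.094546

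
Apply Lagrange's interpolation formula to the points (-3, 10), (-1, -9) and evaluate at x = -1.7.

Lagrange interpolation formula:
P(x) = Σ yᵢ × Lᵢ(x)
where Lᵢ(x) = Π_{j≠i} (x - xⱼ)/(xᵢ - xⱼ)

L_0(-1.7) = (-1.7 - (-1))/(-3 - (-1)) = 0.350000
L_1(-1.7) = (-1.7 - (-3))/(-1 - (-3)) = 0.650000

P(-1.7) = 10×L_0(-1.7) + (-9)×L_1(-1.7)
P(-1.7) = -2.350000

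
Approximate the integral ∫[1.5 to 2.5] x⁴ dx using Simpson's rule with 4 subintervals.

f(x) = x⁴
a = 1.5, b = 2.5, n = 4
h = (b - a)/n = 0.250000

Simpson's rule: (h/3)[f(x₀) + 4f(x₁) + 2f(x₂) + ... + f(xₙ)]

x_0 = 1.5000, f(x_0) = 5.062500, coefficient = 1
x_1 = 1.7500, f(x_1) = 9.378906, coefficient = 4
x_2 = 2.0000, f(x_2) = 16.000000, coefficient = 2
x_3 = 2.2500, f(x_3) = 25.628906, coefficient = 4
x_4 = 2.5000, f(x_4) = 39.062500, coefficient = 1

I ≈ (0.250000/3) × 216.156250 = 18.013021
Exact value: 18.012500
Error: 0.000521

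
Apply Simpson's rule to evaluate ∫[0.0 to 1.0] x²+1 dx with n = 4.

f(x) = x²+1
a = 0.0, b = 1.0, n = 4
h = (b - a)/n = 0.250000

Simpson's rule: (h/3)[f(x₀) + 4f(x₁) + 2f(x₂) + ... + f(xₙ)]

x_0 = 0.0000, f(x_0) = 1.000000, coefficient = 1
x_1 = 0.2500, f(x_1) = 1.062500, coefficient = 4
x_2 = 0.5000, f(x_2) = 1.250000, coefficient = 2
x_3 = 0.7500, f(x_3) = 1.562500, coefficient = 4
x_4 = 1.0000, f(x_4) = 2.000000, coefficient = 1

I ≈ (0.250000/3) × 16.000000 = 1.333333
Exact value: 1.333333
Error: 0.000000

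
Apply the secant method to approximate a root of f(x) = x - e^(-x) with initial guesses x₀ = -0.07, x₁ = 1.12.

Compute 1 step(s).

f(x) = x - e^(-x)
x₀ = -0.07, x₁ = 1.12

Secant formula: x_{n+1} = x_n - f(x_n)(x_n - x_{n-1})/(f(x_n) - f(x_{n-1}))

Iteration 1:
  f(-0.070000) = -1.142508
  f(1.120000) = 0.793720
  x_2 = 1.120000 - 0.793720×(1.120000 - (-0.070000))/(0.793720 - (-1.142508))
       = 0.632182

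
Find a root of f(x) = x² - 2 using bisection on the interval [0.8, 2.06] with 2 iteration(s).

f(x) = x² - 2
Initial interval: [0.8, 2.06]

Iteration 1:
  c_1 = (0.800000 + 2.060000)/2 = 1.430000
  f(c_1) = f(1.430000) = 0.044900
  f(a) × f(c) < 0, new interval: [0.800000, 1.430000]
Iteration 2:
  c_2 = (0.800000 + 1.430000)/2 = 1.115000
  f(c_2) = f(1.115000) = -0.756775
  f(a) × f(c) ≥ 0, new interval: [1.115000, 1.430000]

After 2 iteration(s), the approximation is c_2 = 1.115000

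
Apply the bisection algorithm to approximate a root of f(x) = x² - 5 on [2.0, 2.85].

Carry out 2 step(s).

f(x) = x² - 5
Initial interval: [2.0, 2.85]

Iteration 1:
  c_1 = (2.000000 + 2.850000)/2 = 2.425000
  f(c_1) = f(2.425000) = 0.880625
  f(a) × f(c) < 0, new interval: [2.000000, 2.425000]
Iteration 2:
  c_2 = (2.000000 + 2.425000)/2 = 2.212500
  f(c_2) = f(2.212500) = -0.104844
  f(a) × f(c) ≥ 0, new interval: [2.212500, 2.425000]

After 2 iteration(s), the approximation is c_2 = 2.212500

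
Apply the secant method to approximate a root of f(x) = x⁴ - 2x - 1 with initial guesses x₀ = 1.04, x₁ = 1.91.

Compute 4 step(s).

f(x) = x⁴ - 2x - 1
x₀ = 1.04, x₁ = 1.91

Secant formula: x_{n+1} = x_n - f(x_n)(x_n - x_{n-1})/(f(x_n) - f(x_{n-1}))

Iteration 1:
  f(1.040000) = -1.910141
  f(1.910000) = 8.488634
  x_2 = 1.910000 - 8.488634×(1.910000 - 1.040000)/(8.488634 - (-1.910141))
       = 1.199810
Iteration 2:
  f(1.910000) = 8.488634
  f(1.199810) = -1.327335
  x_3 = 1.199810 - (-1.327335)×(1.199810 - 1.910000)/(-1.327335 - 8.488634)
       = 1.295843
Iteration 3:
  f(1.199810) = -1.327335
  f(1.295843) = -0.771943
  x_4 = 1.295843 - (-0.771943)×(1.295843 - 1.199810)/(-0.771943 - (-1.327335))
       = 1.429320
Iteration 4:
  f(1.295843) = -0.771943
  f(1.429320) = 0.315032
  x_5 = 1.429320 - 0.315032×(1.429320 - 1.295843)/(0.315032 - (-0.771943))
       = 1.390635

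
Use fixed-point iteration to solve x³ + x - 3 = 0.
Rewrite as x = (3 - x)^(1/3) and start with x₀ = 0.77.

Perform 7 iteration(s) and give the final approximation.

Equation: x³ + x - 3 = 0
Fixed-point form: x = (3 - x)^(1/3)
x₀ = 0.77

x_1 = g(0.770000) = 1.306477
x_2 = g(1.306477) = 1.191966
x_3 = g(1.191966) = 1.218248
x_4 = g(1.218248) = 1.212316
x_5 = g(1.212316) = 1.213660
x_6 = g(1.213660) = 1.213356
x_7 = g(1.213356) = 1.213424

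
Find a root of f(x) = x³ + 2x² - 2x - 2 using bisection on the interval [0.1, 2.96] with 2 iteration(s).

f(x) = x³ + 2x² - 2x - 2
Initial interval: [0.1, 2.96]

Iteration 1:
  c_1 = (0.100000 + 2.960000)/2 = 1.530000
  f(c_1) = f(1.530000) = 3.203377
  f(a) × f(c) < 0, new interval: [0.100000, 1.530000]
Iteration 2:
  c_2 = (0.100000 + 1.530000)/2 = 0.815000
  f(c_2) = f(0.815000) = -1.760207
  f(a) × f(c) ≥ 0, new interval: [0.815000, 1.530000]

After 2 iteration(s), the approximation is c_2 = 0.815000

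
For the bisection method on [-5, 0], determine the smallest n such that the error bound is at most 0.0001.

We need (b-a)/2^n ≤ 0.0001
(0 - (-5))/2^n ≤ 0.0001
5/2^n ≤ 0.0001
2^n ≥ 50000
n ≥ log₂(50000) = 15.61
n ≥ 16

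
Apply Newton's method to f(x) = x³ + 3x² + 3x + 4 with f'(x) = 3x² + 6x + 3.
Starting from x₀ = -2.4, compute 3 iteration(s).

f(x) = x³ + 3x² + 3x + 4
f'(x) = 3x² + 6x + 3
x₀ = -2.4

Newton-Raphson formula: x_{n+1} = x_n - f(x_n)/f'(x_n)

Iteration 1:
  f(-2.400000) = 0.256000
  f'(-2.400000) = 5.880000
  x_1 = -2.400000 - 0.256000/5.880000 = -2.443537
Iteration 2:
  f(-2.443537) = -0.008044
  f'(-2.443537) = 6.251401
  x_2 = -2.443537 - (-0.008044)/6.251401 = -2.442251
Iteration 3:
  f(-2.442251) = -0.000007
  f'(-2.442251) = 6.240261
  x_3 = -2.442251 - (-0.000007)/6.240261 = -2.442250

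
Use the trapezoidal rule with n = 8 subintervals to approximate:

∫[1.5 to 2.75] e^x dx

f(x) = e^x
a = 1.5, b = 2.75, n = 8
h = (b - a)/n = 0.156250

Trapezoidal rule: (h/2)[f(x₀) + 2f(x₁) + 2f(x₂) + ... + f(xₙ)]

x_0 = 1.5000, f(x_0) = 4.481689, coefficient = 1
x_1 = 1.6562, f(x_1) = 5.239625, coefficient = 2
x_2 = 1.8125, f(x_2) = 6.125743, coefficient = 2
x_3 = 1.9688, f(x_3) = 7.161719, coefficient = 2
x_4 = 2.1250, f(x_4) = 8.372897, coefficient = 2
x_5 = 2.2812, f(x_5) = 9.788909, coefficient = 2
x_6 = 2.4375, f(x_6) = 11.444394, coefficient = 2
x_7 = 2.5938, f(x_7) = 13.379852, coefficient = 2
x_8 = 2.7500, f(x_8) = 15.642632, coefficient = 1

I ≈ (0.156250/2) × 143.150599 = 11.183641
Exact value: 11.160943
Error: 0.022698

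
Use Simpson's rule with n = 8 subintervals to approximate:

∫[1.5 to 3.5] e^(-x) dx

f(x) = e^(-x)
a = 1.5, b = 3.5, n = 8
h = (b - a)/n = 0.250000

Simpson's rule: (h/3)[f(x₀) + 4f(x₁) + 2f(x₂) + ... + f(xₙ)]

x_0 = 1.5000, f(x_0) = 0.223130, coefficient = 1
x_1 = 1.7500, f(x_1) = 0.173774, coefficient = 4
x_2 = 2.0000, f(x_2) = 0.135335, coefficient = 2
x_3 = 2.2500, f(x_3) = 0.105399, coefficient = 4
x_4 = 2.5000, f(x_4) = 0.082085, coefficient = 2
x_5 = 2.7500, f(x_5) = 0.063928, coefficient = 4
x_6 = 3.0000, f(x_6) = 0.049787, coefficient = 2
x_7 = 3.2500, f(x_7) = 0.038774, coefficient = 4
x_8 = 3.5000, f(x_8) = 0.030197, coefficient = 1

I ≈ (0.250000/3) × 2.315243 = 0.192937
Exact value: 0.192933
Error: 0.000004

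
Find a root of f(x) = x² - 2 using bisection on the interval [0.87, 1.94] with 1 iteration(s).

f(x) = x² - 2
Initial interval: [0.87, 1.94]

Iteration 1:
  c_1 = (0.870000 + 1.940000)/2 = 1.405000
  f(c_1) = f(1.405000) = -0.025975
  f(a) × f(c) ≥ 0, new interval: [1.405000, 1.940000]

After 1 iteration(s), the approximation is c_1 = 1.405000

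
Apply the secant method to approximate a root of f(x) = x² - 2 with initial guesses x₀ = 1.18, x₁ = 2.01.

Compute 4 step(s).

f(x) = x² - 2
x₀ = 1.18, x₁ = 2.01

Secant formula: x_{n+1} = x_n - f(x_n)(x_n - x_{n-1})/(f(x_n) - f(x_{n-1}))

Iteration 1:
  f(1.180000) = -0.607600
  f(2.010000) = 2.040100
  x_2 = 2.010000 - 2.040100×(2.010000 - 1.180000)/(2.040100 - (-0.607600))
       = 1.370470
Iteration 2:
  f(2.010000) = 2.040100
  f(1.370470) = -0.121811
  x_3 = 1.370470 - (-0.121811)×(1.370470 - 2.010000)/(-0.121811 - 2.040100)
       = 1.406504
Iteration 3:
  f(1.370470) = -0.121811
  f(1.406504) = -0.021746
  x_4 = 1.406504 - (-0.021746)×(1.406504 - 1.370470)/(-0.021746 - (-0.121811))
       = 1.414335
Iteration 4:
  f(1.406504) = -0.021746
  f(1.414335) = 0.000344
  x_5 = 1.414335 - 0.000344×(1.414335 - 1.406504)/(0.000344 - (-0.021746))
       = 1.414213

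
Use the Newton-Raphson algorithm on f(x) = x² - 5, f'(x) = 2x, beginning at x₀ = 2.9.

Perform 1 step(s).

f(x) = x² - 5
f'(x) = 2x
x₀ = 2.9

Newton-Raphson formula: x_{n+1} = x_n - f(x_n)/f'(x_n)

Iteration 1:
  f(2.900000) = 3.410000
  f'(2.900000) = 5.800000
  x_1 = 2.900000 - 3.410000/5.800000 = 2.312069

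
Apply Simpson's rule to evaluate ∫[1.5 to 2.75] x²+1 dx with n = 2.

f(x) = x²+1
a = 1.5, b = 2.75, n = 2
h = (b - a)/n = 0.625000

Simpson's rule: (h/3)[f(x₀) + 4f(x₁) + 2f(x₂) + ... + f(xₙ)]

x_0 = 1.5000, f(x_0) = 3.250000, coefficient = 1
x_1 = 2.1250, f(x_1) = 5.515625, coefficient = 4
x_2 = 2.7500, f(x_2) = 8.562500, coefficient = 1

I ≈ (0.625000/3) × 33.875000 = 7.057292
Exact value: 7.057292
Error: 0.000000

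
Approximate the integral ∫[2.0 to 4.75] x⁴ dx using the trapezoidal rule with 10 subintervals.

f(x) = x⁴
a = 2.0, b = 4.75, n = 10
h = (b - a)/n = 0.275000

Trapezoidal rule: (h/2)[f(x₀) + 2f(x₁) + 2f(x₂) + ... + f(xₙ)]

x_0 = 2.0000, f(x_0) = 16.000000, coefficient = 1
x_1 = 2.2750, f(x_1) = 26.787094, coefficient = 2
x_2 = 2.5500, f(x_2) = 42.282506, coefficient = 2
x_3 = 2.8250, f(x_3) = 63.690375, coefficient = 2
x_4 = 3.1000, f(x_4) = 92.352100, coefficient = 2
x_5 = 3.3750, f(x_5) = 129.746338, coefficient = 2
x_6 = 3.6500, f(x_6) = 177.489006, coefficient = 2
x_7 = 3.9250, f(x_7) = 237.333282, coefficient = 2
x_8 = 4.2000, f(x_8) = 311.169600, coefficient = 2
x_9 = 4.4750, f(x_9) = 401.025657, coefficient = 2
x_10 = 4.7500, f(x_10) = 509.066406, coefficient = 1

I ≈ (0.275000/2) × 3488.818323 = 479.712519
Exact value: 477.213086
Error: 2.499433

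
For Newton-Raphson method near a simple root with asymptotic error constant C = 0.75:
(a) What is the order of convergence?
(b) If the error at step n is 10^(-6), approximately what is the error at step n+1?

(a) Newton-Raphson has quadratic (order 2) convergence near simple roots.
    This means |e_{n+1}| ≈ C|e_n|².

(b) With |e_n| = 10^(-6) and C = 0.75:
    |e_{n+1}| ≈ 0.75 × (10^(-6))² = 0.75 × 10^(-12)

(a) 2 (quadratic); (b) |e_{n+1}| ≈ 7.500e-13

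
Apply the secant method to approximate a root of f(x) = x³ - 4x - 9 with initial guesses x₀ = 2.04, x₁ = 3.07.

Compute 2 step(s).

f(x) = x³ - 4x - 9
x₀ = 2.04, x₁ = 3.07

Secant formula: x_{n+1} = x_n - f(x_n)(x_n - x_{n-1})/(f(x_n) - f(x_{n-1}))

Iteration 1:
  f(2.040000) = -8.670336
  f(3.070000) = 7.654443
  x_2 = 3.070000 - 7.654443×(3.070000 - 2.040000)/(7.654443 - (-8.670336))
       = 2.587049
Iteration 2:
  f(3.070000) = 7.654443
  f(2.587049) = -2.033544
  x_3 = 2.587049 - (-2.033544)×(2.587049 - 3.070000)/(-2.033544 - 7.654443)
       = 2.688422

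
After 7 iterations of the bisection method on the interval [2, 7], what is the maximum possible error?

Bisection error bound: |error| ≤ (b-a)/2^n
|error| ≤ (7 - 2)/2^7 = 5/2^7
|error| ≤ 0.0390625000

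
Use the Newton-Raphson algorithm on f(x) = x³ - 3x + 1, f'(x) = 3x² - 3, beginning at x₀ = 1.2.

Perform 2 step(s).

f(x) = x³ - 3x + 1
f'(x) = 3x² - 3
x₀ = 1.2

Newton-Raphson formula: x_{n+1} = x_n - f(x_n)/f'(x_n)

Iteration 1:
  f(1.200000) = -0.872000
  f'(1.200000) = 1.320000
  x_1 = 1.200000 - (-0.872000)/1.320000 = 1.860606
Iteration 2:
  f(1.860606) = 1.859330
  f'(1.860606) = 7.385565
  x_2 = 1.860606 - 1.859330/7.385565 = 1.608854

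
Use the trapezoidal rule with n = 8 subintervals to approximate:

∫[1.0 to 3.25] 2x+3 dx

f(x) = 2x+3
a = 1.0, b = 3.25, n = 8
h = (b - a)/n = 0.281250

Trapezoidal rule: (h/2)[f(x₀) + 2f(x₁) + 2f(x₂) + ... + f(xₙ)]

x_0 = 1.0000, f(x_0) = 5.000000, coefficient = 1
x_1 = 1.2812, f(x_1) = 5.562500, coefficient = 2
x_2 = 1.5625, f(x_2) = 6.125000, coefficient = 2
x_3 = 1.8438, f(x_3) = 6.687500, coefficient = 2
x_4 = 2.1250, f(x_4) = 7.250000, coefficient = 2
x_5 = 2.4062, f(x_5) = 7.812500, coefficient = 2
x_6 = 2.6875, f(x_6) = 8.375000, coefficient = 2
x_7 = 2.9688, f(x_7) = 8.937500, coefficient = 2
x_8 = 3.2500, f(x_8) = 9.500000, coefficient = 1

I ≈ (0.281250/2) × 116.000000 = 16.312500
Exact value: 16.312500
Error: 0.000000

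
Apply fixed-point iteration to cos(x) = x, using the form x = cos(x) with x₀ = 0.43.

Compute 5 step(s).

Equation: cos(x) = x
Fixed-point form: x = cos(x)
x₀ = 0.43

x_1 = g(0.430000) = 0.908966
x_2 = g(0.908966) = 0.614562
x_3 = g(0.614562) = 0.817026
x_4 = g(0.817026) = 0.684393
x_5 = g(0.684393) = 0.774803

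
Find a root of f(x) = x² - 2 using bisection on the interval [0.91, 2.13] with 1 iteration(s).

f(x) = x² - 2
Initial interval: [0.91, 2.13]

Iteration 1:
  c_1 = (0.910000 + 2.130000)/2 = 1.520000
  f(c_1) = f(1.520000) = 0.310400
  f(a) × f(c) < 0, new interval: [0.910000, 1.520000]

After 1 iteration(s), the approximation is c_1 = 1.520000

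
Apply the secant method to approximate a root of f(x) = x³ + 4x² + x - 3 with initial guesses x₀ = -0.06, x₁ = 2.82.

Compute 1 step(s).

f(x) = x³ + 4x² + x - 3
x₀ = -0.06, x₁ = 2.82

Secant formula: x_{n+1} = x_n - f(x_n)(x_n - x_{n-1})/(f(x_n) - f(x_{n-1}))

Iteration 1:
  f(-0.060000) = -3.045816
  f(2.820000) = 54.055368
  x_2 = 2.820000 - 54.055368×(2.820000 - (-0.060000))/(54.055368 - (-3.045816))
       = 0.093621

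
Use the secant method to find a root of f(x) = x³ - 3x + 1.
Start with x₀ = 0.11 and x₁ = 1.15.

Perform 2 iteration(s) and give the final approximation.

f(x) = x³ - 3x + 1
x₀ = 0.11, x₁ = 1.15

Secant formula: x_{n+1} = x_n - f(x_n)(x_n - x_{n-1})/(f(x_n) - f(x_{n-1}))

Iteration 1:
  f(0.110000) = 0.671331
  f(1.150000) = -0.929125
  x_2 = 1.150000 - (-0.929125)×(1.150000 - 0.110000)/(-0.929125 - 0.671331)
       = 0.546241
Iteration 2:
  f(1.150000) = -0.929125
  f(0.546241) = -0.475736
  x_3 = 0.546241 - (-0.475736)×(0.546241 - 1.150000)/(-0.475736 - (-0.929125))
       = -0.087276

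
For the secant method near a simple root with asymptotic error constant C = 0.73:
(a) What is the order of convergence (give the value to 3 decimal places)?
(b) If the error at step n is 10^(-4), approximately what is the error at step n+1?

(a) Secant method has superlinear convergence with order φ = (1+√5)/2 ≈ 1.618.
    This means |e_{n+1}| ≈ C|e_n|^1.618.

(b) With |e_n| = 10^(-4) and C = 0.73:
    |e_{n+1}| ≈ 0.73 × (10^(-4))^1.618 = 0.73 × 10^(-6.47)

(a) ≈ 1.618 (golden ratio); (b) |e_{n+1}| ≈ 2.461e-07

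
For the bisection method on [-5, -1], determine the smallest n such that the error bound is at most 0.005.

We need (b-a)/2^n ≤ 0.005
(-1 - (-5))/2^n ≤ 0.005
4/2^n ≤ 0.005
2^n ≥ 800
n ≥ log₂(800) = 9.64
n ≥ 10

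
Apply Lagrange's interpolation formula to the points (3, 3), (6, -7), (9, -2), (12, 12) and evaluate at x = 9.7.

Lagrange interpolation formula:
P(x) = Σ yᵢ × Lᵢ(x)
where Lᵢ(x) = Π_{j≠i} (x - xⱼ)/(xᵢ - xⱼ)

L_0(9.7) = (9.7 - 6)/(3 - 6) × (9.7 - 9)/(3 - 9) × (9.7 - 12)/(3 - 12) = 0.036772
L_1(9.7) = (9.7 - 3)/(6 - 3) × (9.7 - 9)/(6 - 9) × (9.7 - 12)/(6 - 12) = -0.199759
L_2(9.7) = (9.7 - 3)/(9 - 3) × (9.7 - 6)/(9 - 6) × (9.7 - 12)/(9 - 12) = 1.055870
L_3(9.7) = (9.7 - 3)/(12 - 3) × (9.7 - 6)/(12 - 6) × (9.7 - 9)/(12 - 9) = 0.107117

P(9.7) = 3×L_0(9.7) + (-7)×L_1(9.7) + (-2)×L_2(9.7) + 12×L_3(9.7)
P(9.7) = 0.682296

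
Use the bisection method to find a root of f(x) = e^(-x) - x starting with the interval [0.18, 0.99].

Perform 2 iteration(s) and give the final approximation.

f(x) = e^(-x) - x
Initial interval: [0.18, 0.99]

Iteration 1:
  c_1 = (0.180000 + 0.990000)/2 = 0.585000
  f(c_1) = f(0.585000) = -0.027894
  f(a) × f(c) < 0, new interval: [0.180000, 0.585000]
Iteration 2:
  c_2 = (0.180000 + 0.585000)/2 = 0.382500
  f(c_2) = f(0.382500) = 0.299654
  f(a) × f(c) ≥ 0, new interval: [0.382500, 0.585000]

After 2 iteration(s), the approximation is c_2 = 0.382500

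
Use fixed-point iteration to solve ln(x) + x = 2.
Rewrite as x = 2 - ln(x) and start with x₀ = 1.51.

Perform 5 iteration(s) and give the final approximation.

Equation: ln(x) + x = 2
Fixed-point form: x = 2 - ln(x)
x₀ = 1.51

x_1 = g(1.510000) = 1.587890
x_2 = g(1.587890) = 1.537594
x_3 = g(1.537594) = 1.569781
x_4 = g(1.569781) = 1.549064
x_5 = g(1.549064) = 1.562349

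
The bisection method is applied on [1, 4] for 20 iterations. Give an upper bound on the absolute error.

Bisection error bound: |error| ≤ (b-a)/2^n
|error| ≤ (4 - 1)/2^20 = 3/2^20
|error| ≤ 0.0000028610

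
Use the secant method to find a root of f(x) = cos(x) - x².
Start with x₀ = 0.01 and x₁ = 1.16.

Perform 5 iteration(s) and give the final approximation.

f(x) = cos(x) - x²
x₀ = 0.01, x₁ = 1.16

Secant formula: x_{n+1} = x_n - f(x_n)(x_n - x_{n-1})/(f(x_n) - f(x_{n-1}))

Iteration 1:
  f(0.010000) = 0.999850
  f(1.160000) = -0.946260
  x_2 = 1.160000 - (-0.946260)×(1.160000 - 0.010000)/(-0.946260 - 0.999850)
       = 0.600834
Iteration 2:
  f(1.160000) = -0.946260
  f(0.600834) = 0.463864
  x_3 = 0.600834 - 0.463864×(0.600834 - 1.160000)/(0.463864 - (-0.946260))
       = 0.784773
Iteration 3:
  f(0.600834) = 0.463864
  f(0.784773) = 0.091681
  x_4 = 0.784773 - 0.091681×(0.784773 - 0.600834)/(0.091681 - 0.463864)
       = 0.830083
Iteration 4:
  f(0.784773) = 0.091681
  f(0.830083) = -0.014223
  x_5 = 0.830083 - (-0.014223)×(0.830083 - 0.784773)/(-0.014223 - 0.091681)
       = 0.823998
Iteration 5:
  f(0.830083) = -0.014223
  f(0.823998) = 0.000321
  x_6 = 0.823998 - 0.000321×(0.823998 - 0.830083)/(0.000321 - (-0.014223))
       = 0.824132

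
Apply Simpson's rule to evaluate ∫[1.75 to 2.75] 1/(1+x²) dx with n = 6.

f(x) = 1/(1+x²)
a = 1.75, b = 2.75, n = 6
h = (b - a)/n = 0.166667

Simpson's rule: (h/3)[f(x₀) + 4f(x₁) + 2f(x₂) + ... + f(xₙ)]

x_0 = 1.7500, f(x_0) = 0.246154, coefficient = 1
x_1 = 1.9167, f(x_1) = 0.213967, coefficient = 4
x_2 = 2.0833, f(x_2) = 0.187256, coefficient = 2
x_3 = 2.2500, f(x_3) = 0.164948, coefficient = 4
x_4 = 2.4167, f(x_4) = 0.146193, coefficient = 2
x_5 = 2.5833, f(x_5) = 0.130317, coefficient = 4
x_6 = 2.7500, f(x_6) = 0.116788, coefficient = 1

I ≈ (0.166667/3) × 3.066770 = 0.170376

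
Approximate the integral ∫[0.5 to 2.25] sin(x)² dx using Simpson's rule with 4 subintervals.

f(x) = sin(x)²
a = 0.5, b = 2.25, n = 4
h = (b - a)/n = 0.437500

Simpson's rule: (h/3)[f(x₀) + 4f(x₁) + 2f(x₂) + ... + f(xₙ)]

x_0 = 0.5000, f(x_0) = 0.229849, coefficient = 1
x_1 = 0.9375, f(x_1) = 0.649767, coefficient = 4
x_2 = 1.3750, f(x_2) = 0.962151, coefficient = 2
x_3 = 1.8125, f(x_3) = 0.942708, coefficient = 4
x_4 = 2.2500, f(x_4) = 0.605398, coefficient = 1

I ≈ (0.437500/3) × 9.129449 = 1.331378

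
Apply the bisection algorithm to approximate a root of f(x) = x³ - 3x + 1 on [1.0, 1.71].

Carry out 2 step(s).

f(x) = x³ - 3x + 1
Initial interval: [1.0, 1.71]

Iteration 1:
  c_1 = (1.000000 + 1.710000)/2 = 1.355000
  f(c_1) = f(1.355000) = -0.577186
  f(a) × f(c) ≥ 0, new interval: [1.355000, 1.710000]
Iteration 2:
  c_2 = (1.355000 + 1.710000)/2 = 1.532500
  f(c_2) = f(1.532500) = 0.001662
  f(a) × f(c) < 0, new interval: [1.355000, 1.532500]

After 2 iteration(s), the approximation is c_2 = 1.532500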